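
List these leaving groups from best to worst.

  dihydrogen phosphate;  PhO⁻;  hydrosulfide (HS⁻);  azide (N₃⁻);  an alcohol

an alcohol > dihydrogen phosphate > azide (N₃⁻) > hydrosulfide (HS⁻) > PhO⁻

Leaving-group ability tracks the stability of the departed species; conjugate-acid pKₐ is the usual yardstick (lower pKₐ → better LG).
an alcohol: pKₐ(R'OH₂⁺) ≈ -2.4 — neutral; leaves from a protonated ether (an oxonium ion, R–O(H)R'⁺)
dihydrogen phosphate: pKₐ(H₃PO₄) ≈ 2.1 — moderate base; biological leaving group after further activation
azide (N₃⁻): pKₐ(HN₃) ≈ 4.7 — linear, resonance-stabilised
hydrosulfide (HS⁻): pKₐ(H₂S) ≈ 7 — larger and more polarisable than the oxygen analogue
PhO⁻: pKₐ(C₆H₅OH (phenol)) ≈ 10 — resonance into the ring helps, but still a poor LG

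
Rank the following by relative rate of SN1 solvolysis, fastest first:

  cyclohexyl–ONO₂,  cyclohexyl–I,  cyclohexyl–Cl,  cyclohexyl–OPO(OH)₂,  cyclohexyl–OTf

Same R in every case — rank the leaving groups.
A good leaving group is a weak base: the lower the pKₐ of its conjugate acid, the more readily it departs.
cyclohexyl–OTf loses OTf⁻: pKₐ(CF₃SO₃H (triflic acid)) ≈ -14
cyclohexyl–I loses I⁻: pKₐ(HI) ≈ -10
cyclohexyl–Cl loses Cl⁻: pKₐ(HCl) ≈ -7
cyclohexyl–ONO₂ loses NO₃⁻: pKₐ(HNO₃) ≈ -1.3
cyclohexyl–OPO(OH)₂ loses H₂PO₄⁻: pKₐ(H₃PO₄) ≈ 2.1

cyclohexyl–OTf > cyclohexyl–I > cyclohexyl–Cl > cyclohexyl–ONO₂ > cyclohexyl–OPO(OH)₂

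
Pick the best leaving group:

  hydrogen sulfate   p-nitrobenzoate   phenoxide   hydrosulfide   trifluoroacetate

A good leaving group is a weak base: the lower the pKₐ of its conjugate acid, the more readily it departs.
hydrogen sulfate: pKₐ(H₂SO₄) ≈ -3
trifluoroacetate: pKₐ(CF₃COOH) ≈ 0.2
p-nitrobenzoate: pKₐ(p-nitrobenzoic acid) ≈ 3.4
hydrosulfide: pKₐ(H₂S) ≈ 7
phenoxide: pKₐ(C₆H₅OH (phenol)) ≈ 10

hydrogen sulfate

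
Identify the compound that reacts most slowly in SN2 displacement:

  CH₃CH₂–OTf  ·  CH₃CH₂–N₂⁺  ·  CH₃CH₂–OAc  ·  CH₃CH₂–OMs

With the same alkyl group throughout, only the leaving group differentiates the rates.
Rank by basicity of the departing species: weakest base leaves most easily.
CH₃CH₂–N₂⁺ loses N₂: no meaningful conjugate acid; N₂ departs as an exceptionally stable neutral molecule
CH₃CH₂–OTf loses OTf⁻: pKₐ(CF₃SO₃H (triflic acid)) ≈ -14
CH₃CH₂–OMs loses OMs⁻: pKₐ(CH₃SO₃H (MsOH)) ≈ -1.9
CH₃CH₂–OAc loses AcO⁻: pKₐ(CH₃COOH) ≈ 4.8

CH₃CH₂–OAc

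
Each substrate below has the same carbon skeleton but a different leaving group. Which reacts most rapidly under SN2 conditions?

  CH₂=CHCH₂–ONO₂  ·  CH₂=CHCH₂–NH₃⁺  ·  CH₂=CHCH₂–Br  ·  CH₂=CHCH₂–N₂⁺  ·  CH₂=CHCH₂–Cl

Same R in every case — rank the leaving groups.
A good leaving group is a weak base: the lower the pKₐ of its conjugate acid, the more readily it departs.
CH₂=CHCH₂–N₂⁺ loses N₂: no meaningful conjugate acid; N₂ departs as an exceptionally stable neutral molecule
CH₂=CHCH₂–Br loses Br⁻: pKₐ(HBr) ≈ -9
CH₂=CHCH₂–Cl loses Cl⁻: pKₐ(HCl) ≈ -7
CH₂=CHCH₂–ONO₂ loses NO₃⁻: pKₐ(HNO₃) ≈ -1.3
CH₂=CHCH₂–NH₃⁺ loses NH₃: pKₐ(NH₄⁺) ≈ 9.2

CH₂=CHCH₂–N₂⁺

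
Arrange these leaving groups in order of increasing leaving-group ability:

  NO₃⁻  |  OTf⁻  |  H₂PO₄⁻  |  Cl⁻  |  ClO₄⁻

H₂PO₄⁻ < NO₃⁻ < Cl⁻ < ClO₄⁻ < OTf⁻

The more stable X⁻ (or X) is on its own — i.e. the weaker a base it is — the better a leaving group it makes.
OTf⁻: pKₐ(CF₃SO₃H (triflic acid)) ≈ -14
ClO₄⁻: pKₐ(HClO₄) ≈ -10 — extremely weak base; rarely used for safety reasons
Cl⁻: pKₐ(HCl) ≈ -7
NO₃⁻: pKₐ(HNO₃) ≈ -1.3
H₂PO₄⁻: pKₐ(H₃PO₄) ≈ 2.1
Listed from poorest to best leaving group as asked.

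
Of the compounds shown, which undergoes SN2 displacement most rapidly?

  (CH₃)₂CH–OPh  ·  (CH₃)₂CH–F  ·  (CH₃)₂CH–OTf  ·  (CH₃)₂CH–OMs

Identical carbon frameworks mean the comparison reduces to leaving-group quality.
Rank by basicity of the departing species: weakest base leaves most easily.
(CH₃)₂CH–OTf loses OTf⁻: pKₐ(CF₃SO₃H (triflic acid)) ≈ -14
(CH₃)₂CH–OMs loses OMs⁻: pKₐ(CH₃SO₃H (MsOH)) ≈ -1.9
(CH₃)₂CH–F loses F⁻: pKₐ(HF) ≈ 3.2
(CH₃)₂CH–OPh loses PhO⁻: pKₐ(C₆H₅OH (phenol)) ≈ 10

(CH₃)₂CH–OTf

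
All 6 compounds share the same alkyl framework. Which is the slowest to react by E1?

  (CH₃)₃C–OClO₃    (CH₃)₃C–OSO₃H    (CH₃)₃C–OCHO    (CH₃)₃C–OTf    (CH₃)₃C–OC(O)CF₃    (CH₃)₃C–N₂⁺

Identical carbon frameworks mean the comparison reduces to leaving-group quality.
Leaving-group ability tracks the stability of the departed species; conjugate-acid pKₐ is the usual yardstick (lower pKₐ → better LG).
(CH₃)₃C–N₂⁺ loses N₂: no meaningful conjugate acid; N₂ departs as an exceptionally stable neutral molecule
(CH₃)₃C–OTf loses OTf⁻: pKₐ(CF₃SO₃H (triflic acid)) ≈ -14
(CH₃)₃C–OClO₃ loses ClO₄⁻: pKₐ(HClO₄) ≈ -10
(CH₃)₃C–OSO₃H loses HSO₄⁻: pKₐ(H₂SO₄) ≈ -3
(CH₃)₃C–OC(O)CF₃ loses CF₃COO⁻: pKₐ(CF₃COOH) ≈ 0.2
(CH₃)₃C–OCHO loses HCOO⁻: pKₐ(HCOOH) ≈ 3.8

(CH₃)₃C–OCHO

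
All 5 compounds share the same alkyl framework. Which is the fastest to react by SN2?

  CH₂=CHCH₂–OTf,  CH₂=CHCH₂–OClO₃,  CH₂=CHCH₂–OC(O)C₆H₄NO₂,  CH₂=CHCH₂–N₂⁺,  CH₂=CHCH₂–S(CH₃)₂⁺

With the same alkyl group throughout, only the leaving group differentiates the rates.
Rank by basicity of the departing species: weakest base leaves most easily.
CH₂=CHCH₂–N₂⁺ loses N₂: no meaningful conjugate acid; N₂ departs as an exceptionally stable neutral molecule
CH₂=CHCH₂–OTf loses OTf⁻: pKₐ(CF₃SO₃H (triflic acid)) ≈ -14
CH₂=CHCH₂–OClO₃ loses ClO₄⁻: pKₐ(HClO₄) ≈ -10
CH₂=CHCH₂–S(CH₃)₂⁺ loses SR'₂: pKₐ(R'₂SH⁺) ≈ -7
CH₂=CHCH₂–OC(O)C₆H₄NO₂ loses p-O₂N–C₆H₄–COO⁻: pKₐ(p-nitrobenzoic acid) ≈ 3.4

CH₂=CHCH₂–N₂⁺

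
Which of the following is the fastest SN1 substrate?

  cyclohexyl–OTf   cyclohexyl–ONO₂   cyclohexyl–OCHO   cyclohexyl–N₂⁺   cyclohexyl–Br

Same R in every case — rank the leaving groups.
Rank by basicity of the departing species: weakest base leaves most easily.
cyclohexyl–N₂⁺ loses N₂: no meaningful conjugate acid; N₂ departs as an exceptionally stable neutral molecule
cyclohexyl–OTf loses OTf⁻: pKₐ(CF₃SO₃H (triflic acid)) ≈ -14
cyclohexyl–Br loses Br⁻: pKₐ(HBr) ≈ -9
cyclohexyl–ONO₂ loses NO₃⁻: pKₐ(HNO₃) ≈ -1.3
cyclohexyl–OCHO loses HCOO⁻: pKₐ(HCOOH) ≈ 3.8

cyclohexyl–N₂⁺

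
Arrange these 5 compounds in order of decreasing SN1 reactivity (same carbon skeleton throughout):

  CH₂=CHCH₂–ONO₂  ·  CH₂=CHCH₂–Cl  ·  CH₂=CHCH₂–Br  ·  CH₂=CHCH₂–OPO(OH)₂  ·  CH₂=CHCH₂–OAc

CH₂=CHCH₂–Br > CH₂=CHCH₂–Cl > CH₂=CHCH₂–ONO₂ > CH₂=CHCH₂–OPO(OH)₂ > CH₂=CHCH₂–OAc

The skeletons are identical, so relative rate is governed entirely by leaving-group ability.
Leaving-group ability tracks the stability of the departed species; conjugate-acid pKₐ is the usual yardstick (lower pKₐ → better LG).
CH₂=CHCH₂–Br loses Br⁻: pKₐ(HBr) ≈ -9
CH₂=CHCH₂–Cl loses Cl⁻: pKₐ(HCl) ≈ -7
CH₂=CHCH₂–ONO₂ loses NO₃⁻: pKₐ(HNO₃) ≈ -1.3
CH₂=CHCH₂–OPO(OH)₂ loses H₂PO₄⁻: pKₐ(H₃PO₄) ≈ 2.1
CH₂=CHCH₂–OAc loses AcO⁻: pKₐ(CH₃COOH) ≈ 4.8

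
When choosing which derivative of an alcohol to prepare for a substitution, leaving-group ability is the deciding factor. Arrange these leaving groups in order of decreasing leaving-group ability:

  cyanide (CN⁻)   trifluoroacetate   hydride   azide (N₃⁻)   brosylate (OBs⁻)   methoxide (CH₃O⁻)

brosylate (OBs⁻) > trifluoroacetate > azide (N₃⁻) > cyanide (CN⁻) > methoxide (CH₃O⁻) > hydride

Leaving-group ability tracks the stability of the departed species; conjugate-acid pKₐ is the usual yardstick (lower pKₐ → better LG).
brosylate (OBs⁻): pKₐ(p-BrC₆H₄SO₃H) ≈ -2.8
trifluoroacetate: pKₐ(CF₃COOH) ≈ 0.2
azide (N₃⁻): pKₐ(HN₃) ≈ 4.7 — linear, resonance-stabilised
cyanide (CN⁻): pKₐ(HCN) ≈ 9.2 — sp carbon stabilises the charge somewhat, but still a poor LG
methoxide (CH₃O⁻): pKₐ(CH₃OH) ≈ 15.5 — strong base; alkoxides do not leave unassisted
hydride: pKₐ(H₂) ≈ 36 — extremely strong base; leaves only in special hydride-transfer contexts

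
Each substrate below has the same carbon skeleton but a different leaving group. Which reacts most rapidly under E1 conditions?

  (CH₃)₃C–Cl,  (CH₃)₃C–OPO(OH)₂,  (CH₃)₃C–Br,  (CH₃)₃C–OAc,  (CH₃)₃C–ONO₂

(CH₃)₃C–Br

The skeletons are identical, so relative rate is governed entirely by leaving-group ability.
Rank by basicity of the departing species: weakest base leaves most easily.
(CH₃)₃C–Br loses Br⁻: pKₐ(HBr) ≈ -9
(CH₃)₃C–Cl loses Cl⁻: pKₐ(HCl) ≈ -7
(CH₃)₃C–ONO₂ loses NO₃⁻: pKₐ(HNO₃) ≈ -1.3
(CH₃)₃C–OPO(OH)₂ loses H₂PO₄⁻: pKₐ(H₃PO₄) ≈ 2.1
(CH₃)₃C–OAc loses AcO⁻: pKₐ(CH₃COOH) ≈ 4.8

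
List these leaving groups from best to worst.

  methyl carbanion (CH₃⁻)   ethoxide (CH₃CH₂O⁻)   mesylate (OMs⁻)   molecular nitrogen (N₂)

molecular nitrogen (N₂) > mesylate (OMs⁻) > ethoxide (CH₃CH₂O⁻) > methyl carbanion (CH₃⁻)

A good leaving group is a weak base: the lower the pKₐ of its conjugate acid, the more readily it departs.
molecular nitrogen (N₂): no meaningful conjugate acid; N₂ departs as an exceptionally stable neutral molecule
mesylate (OMs⁻): pKₐ(CH₃SO₃H (MsOH)) ≈ -1.9 — resonance-delocalised alkanesulfonate
ethoxide (CH₃CH₂O⁻): pKₐ(CH₃CH₂OH) ≈ 16 — strong base; alkoxides do not leave unassisted
methyl carbanion (CH₃⁻): pKₐ(CH₄) ≈ 48 — unstabilised carbanion; the worst conceivable leaving group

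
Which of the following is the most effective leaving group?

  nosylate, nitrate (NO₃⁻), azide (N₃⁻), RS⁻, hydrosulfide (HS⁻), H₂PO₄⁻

nosylate: pKₐ(p-O₂NC₆H₄SO₃H) ≈ -3.5
nitrate (NO₃⁻): pKₐ(HNO₃) ≈ -1.3
H₂PO₄⁻: pKₐ(H₃PO₄) ≈ 2.1
azide (N₃⁻): pKₐ(HN₃) ≈ 4.7
hydrosulfide (HS⁻): pKₐ(H₂S) ≈ 7
RS⁻: pKₐ(RSH (a thiol)) ≈ 10.5

nosylate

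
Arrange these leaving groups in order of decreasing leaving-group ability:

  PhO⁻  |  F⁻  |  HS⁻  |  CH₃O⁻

F⁻ > HS⁻ > PhO⁻ > CH₃O⁻

F⁻: pKₐ(HF) ≈ 3.2
HS⁻: pKₐ(H₂S) ≈ 7
PhO⁻: pKₐ(C₆H₅OH (phenol)) ≈ 10
CH₃O⁻: pKₐ(CH₃OH) ≈ 15.5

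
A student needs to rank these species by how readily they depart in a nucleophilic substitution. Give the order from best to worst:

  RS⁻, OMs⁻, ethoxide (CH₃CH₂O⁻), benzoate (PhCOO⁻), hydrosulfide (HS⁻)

OMs⁻ > benzoate (PhCOO⁻) > hydrosulfide (HS⁻) > RS⁻ > ethoxide (CH₃CH₂O⁻)

The more stable X⁻ (or X) is on its own — i.e. the weaker a base it is — the better a leaving group it makes.
OMs⁻: pKₐ(CH₃SO₃H (MsOH)) ≈ -1.9
benzoate (PhCOO⁻): pKₐ(C₆H₅COOH) ≈ 4.2
hydrosulfide (HS⁻): pKₐ(H₂S) ≈ 7
RS⁻: pKₐ(RSH (a thiol)) ≈ 10.5
ethoxide (CH₃CH₂O⁻): pKₐ(CH₃CH₂OH) ≈ 16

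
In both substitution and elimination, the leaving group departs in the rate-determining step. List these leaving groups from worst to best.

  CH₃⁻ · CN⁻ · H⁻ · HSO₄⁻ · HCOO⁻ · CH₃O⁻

The more stable X⁻ (or X) is on its own — i.e. the weaker a base it is — the better a leaving group it makes.
HSO₄⁻: pKₐ(H₂SO₄) ≈ -3
HCOO⁻: pKₐ(HCOOH) ≈ 3.8
CN⁻: pKₐ(HCN) ≈ 9.2
CH₃O⁻: pKₐ(CH₃OH) ≈ 15.5
H⁻: pKₐ(H₂) ≈ 36
CH₃⁻: pKₐ(CH₄) ≈ 48
Listed from poorest to best leaving group as asked.

CH₃⁻ < H⁻ < CH₃O⁻ < CN⁻ < HCOO⁻ < HSO₄⁻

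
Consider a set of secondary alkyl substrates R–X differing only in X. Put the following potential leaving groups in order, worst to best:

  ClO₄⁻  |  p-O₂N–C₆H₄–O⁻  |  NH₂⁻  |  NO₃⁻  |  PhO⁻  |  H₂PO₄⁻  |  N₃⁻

NH₂⁻ < PhO⁻ < p-O₂N–C₆H₄–O⁻ < N₃⁻ < H₂PO₄⁻ < NO₃⁻ < ClO₄⁻

The more stable X⁻ (or X) is on its own — i.e. the weaker a base it is — the better a leaving group it makes.
ClO₄⁻: pKₐ(HClO₄) ≈ -10 — extremely weak base; rarely used for safety reasons
NO₃⁻: pKₐ(HNO₃) ≈ -1.3 — resonance-delocalised over three oxygens
H₂PO₄⁻: pKₐ(H₃PO₄) ≈ 2.1
N₃⁻: pKₐ(HN₃) ≈ 4.7 — linear, resonance-stabilised
p-O₂N–C₆H₄–O⁻: pKₐ(p-nitrophenol) ≈ 7.2 — nitro group delocalises the charge; the classic chromogenic LG
PhO⁻: pKₐ(C₆H₅OH (phenol)) ≈ 10 — resonance into the ring helps, but still a poor LG
NH₂⁻: pKₐ(NH₃) ≈ 38
Listed from poorest to best leaving group as asked.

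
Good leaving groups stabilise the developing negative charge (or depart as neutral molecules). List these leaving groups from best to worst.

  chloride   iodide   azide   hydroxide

iodide > chloride > azide > hydroxide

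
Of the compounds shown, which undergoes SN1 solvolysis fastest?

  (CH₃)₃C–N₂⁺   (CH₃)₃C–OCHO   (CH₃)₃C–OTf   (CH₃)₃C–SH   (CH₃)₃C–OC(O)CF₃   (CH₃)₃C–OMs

Identical carbon frameworks mean the comparison reduces to leaving-group quality.
The more stable X⁻ (or X) is on its own — i.e. the weaker a base it is — the better a leaving group it makes.
(CH₃)₃C–N₂⁺ loses N₂: no meaningful conjugate acid; N₂ departs as an exceptionally stable neutral molecule
(CH₃)₃C–OTf loses OTf⁻: pKₐ(CF₃SO₃H (triflic acid)) ≈ -14
(CH₃)₃C–OMs loses OMs⁻: pKₐ(CH₃SO₃H (MsOH)) ≈ -1.9
(CH₃)₃C–OC(O)CF₃ loses CF₃COO⁻: pKₐ(CF₃COOH) ≈ 0.2
(CH₃)₃C–OCHO loses HCOO⁻: pKₐ(HCOOH) ≈ 3.8
(CH₃)₃C–SH loses HS⁻: pKₐ(H₂S) ≈ 7

(CH₃)₃C–N₂⁺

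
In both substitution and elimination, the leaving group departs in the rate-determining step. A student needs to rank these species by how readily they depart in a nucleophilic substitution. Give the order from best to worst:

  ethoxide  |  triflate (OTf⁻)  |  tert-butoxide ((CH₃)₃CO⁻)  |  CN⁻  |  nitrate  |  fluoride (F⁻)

triflate (OTf⁻) > nitrate > fluoride (F⁻) > CN⁻ > ethoxide > tert-butoxide ((CH₃)₃CO⁻)

Rank by basicity of the departing species: weakest base leaves most easily.
triflate (OTf⁻): pKₐ(CF₃SO₃H (triflic acid)) ≈ -14
nitrate: pKₐ(HNO₃) ≈ -1.3
fluoride (F⁻): pKₐ(HF) ≈ 3.2
CN⁻: pKₐ(HCN) ≈ 9.2
ethoxide: pKₐ(CH₃CH₂OH) ≈ 16
tert-butoxide ((CH₃)₃CO⁻): pKₐ(t-BuOH) ≈ 18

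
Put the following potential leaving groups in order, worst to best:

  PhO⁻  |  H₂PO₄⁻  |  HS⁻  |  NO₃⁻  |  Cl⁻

A good leaving group is a weak base: the lower the pKₐ of its conjugate acid, the more readily it departs.
Cl⁻: pKₐ(HCl) ≈ -7
NO₃⁻: pKₐ(HNO₃) ≈ -1.3
H₂PO₄⁻: pKₐ(H₃PO₄) ≈ 2.1 — moderate base; biological leaving group after further activation
HS⁻: pKₐ(H₂S) ≈ 7 — larger and more polarisable than the oxygen analogue
PhO⁻: pKₐ(C₆H₅OH (phenol)) ≈ 10
Reversing gives the worst-to-best order requested.

PhO⁻ < HS⁻ < H₂PO₄⁻ < NO₃⁻ < Cl⁻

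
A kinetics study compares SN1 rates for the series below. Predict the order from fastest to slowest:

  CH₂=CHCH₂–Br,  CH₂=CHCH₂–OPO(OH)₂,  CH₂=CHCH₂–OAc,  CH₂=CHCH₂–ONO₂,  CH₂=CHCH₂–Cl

Identical carbon frameworks mean the comparison reduces to leaving-group quality.
Leaving-group ability tracks the stability of the departed species; conjugate-acid pKₐ is the usual yardstick (lower pKₐ → better LG).
CH₂=CHCH₂–Br loses Br⁻: pKₐ(HBr) ≈ -9
CH₂=CHCH₂–Cl loses Cl⁻: pKₐ(HCl) ≈ -7
CH₂=CHCH₂–ONO₂ loses NO₃⁻: pKₐ(HNO₃) ≈ -1.3
CH₂=CHCH₂–OPO(OH)₂ loses H₂PO₄⁻: pKₐ(H₃PO₄) ≈ 2.1
CH₂=CHCH₂–OAc loses AcO⁻: pKₐ(CH₃COOH) ≈ 4.8

CH₂=CHCH₂–Br > CH₂=CHCH₂–Cl > CH₂=CHCH₂–ONO₂ > CH₂=CHCH₂–OPO(OH)₂ > CH₂=CHCH₂–OAc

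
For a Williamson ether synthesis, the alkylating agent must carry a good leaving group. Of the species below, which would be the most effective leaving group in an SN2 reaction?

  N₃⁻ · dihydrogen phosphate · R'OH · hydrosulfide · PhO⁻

Rank by basicity of the departing species: weakest base leaves most easily.
R'OH: pKₐ(R'OH₂⁺) ≈ -2.4
dihydrogen phosphate: pKₐ(H₃PO₄) ≈ 2.1
N₃⁻: pKₐ(HN₃) ≈ 4.7
hydrosulfide: pKₐ(H₂S) ≈ 7
PhO⁻: pKₐ(C₆H₅OH (phenol)) ≈ 10

R'OH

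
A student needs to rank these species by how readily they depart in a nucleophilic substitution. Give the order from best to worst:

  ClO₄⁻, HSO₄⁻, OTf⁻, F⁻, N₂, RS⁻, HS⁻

N₂ > OTf⁻ > ClO₄⁻ > HSO₄⁻ > F⁻ > HS⁻ > RS⁻

N₂: no meaningful conjugate acid; N₂ departs as an exceptionally stable neutral molecule
OTf⁻: pKₐ(CF₃SO₃H (triflic acid)) ≈ -14
ClO₄⁻: pKₐ(HClO₄) ≈ -10
HSO₄⁻: pKₐ(H₂SO₄) ≈ -3
F⁻: pKₐ(HF) ≈ 3.2
HS⁻: pKₐ(H₂S) ≈ 7
RS⁻: pKₐ(RSH (a thiol)) ≈ 10.5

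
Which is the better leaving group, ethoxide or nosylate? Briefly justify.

nosylate

nosylate is the better leaving group.
pKₐ(p-O₂NC₆H₄SO₃H) ≈ -3.5 versus pKₐ(CH₃CH₂OH) ≈ 16: nosylate is the much weaker base.
P-nitro group further stabilises the sulfonate.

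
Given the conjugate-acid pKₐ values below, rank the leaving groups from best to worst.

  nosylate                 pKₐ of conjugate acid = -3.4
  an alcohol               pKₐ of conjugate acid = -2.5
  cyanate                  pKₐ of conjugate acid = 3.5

Lower conjugate-acid pKₐ ⇒ weaker base ⇒ better leaving group.
Sorting by the given values: nosylate (-3.4), an alcohol (-2.5), cyanate (3.5).

nosylate > an alcohol > cyanate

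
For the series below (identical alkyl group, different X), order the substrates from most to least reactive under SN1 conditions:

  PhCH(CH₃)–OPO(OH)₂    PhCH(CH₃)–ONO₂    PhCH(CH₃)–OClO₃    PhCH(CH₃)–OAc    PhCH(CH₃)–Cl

PhCH(CH₃)–OClO₃ > PhCH(CH₃)–Cl > PhCH(CH₃)–ONO₂ > PhCH(CH₃)–OPO(OH)₂ > PhCH(CH₃)–OAc

Same R in every case — rank the leaving groups.
A good leaving group is a weak base: the lower the pKₐ of its conjugate acid, the more readily it departs.
PhCH(CH₃)–OClO₃ loses ClO₄⁻: pKₐ(HClO₄) ≈ -10
PhCH(CH₃)–Cl loses Cl⁻: pKₐ(HCl) ≈ -7
PhCH(CH₃)–ONO₂ loses NO₃⁻: pKₐ(HNO₃) ≈ -1.3
PhCH(CH₃)–OPO(OH)₂ loses H₂PO₄⁻: pKₐ(H₃PO₄) ≈ 2.1
PhCH(CH₃)–OAc loses AcO⁻: pKₐ(CH₃COOH) ≈ 4.8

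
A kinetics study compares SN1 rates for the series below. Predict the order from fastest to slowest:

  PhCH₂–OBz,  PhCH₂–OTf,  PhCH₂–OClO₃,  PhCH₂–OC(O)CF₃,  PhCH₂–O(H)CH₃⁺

The skeletons are identical, so relative rate is governed entirely by leaving-group ability.
Leaving-group ability tracks the stability of the departed species; conjugate-acid pKₐ is the usual yardstick (lower pKₐ → better LG).
PhCH₂–OTf loses OTf⁻: pKₐ(CF₃SO₃H (triflic acid)) ≈ -14
PhCH₂–OClO₃ loses ClO₄⁻: pKₐ(HClO₄) ≈ -10
PhCH₂–O(H)CH₃⁺ loses R'OH: pKₐ(R'OH₂⁺) ≈ -2.4
PhCH₂–OC(O)CF₃ loses CF₃COO⁻: pKₐ(CF₃COOH) ≈ 0.2
PhCH₂–OBz loses PhCOO⁻: pKₐ(C₆H₅COOH) ≈ 4.2

PhCH₂–OTf > PhCH₂–OClO₃ > PhCH₂–O(H)CH₃⁺ > PhCH₂–OC(O)CF₃ > PhCH₂–OBz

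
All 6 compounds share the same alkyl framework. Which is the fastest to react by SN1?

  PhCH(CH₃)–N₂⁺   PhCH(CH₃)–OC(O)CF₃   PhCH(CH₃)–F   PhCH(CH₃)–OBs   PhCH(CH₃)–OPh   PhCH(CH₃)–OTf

PhCH(CH₃)–N₂⁺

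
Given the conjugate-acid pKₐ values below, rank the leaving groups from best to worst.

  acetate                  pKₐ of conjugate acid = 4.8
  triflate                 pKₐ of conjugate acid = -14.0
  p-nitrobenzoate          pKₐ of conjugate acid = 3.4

triflate > p-nitrobenzoate > acetate

Lower conjugate-acid pKₐ ⇒ weaker base ⇒ better leaving group.
Sorting by the given values: triflate (-14.0), p-nitrobenzoate (3.4), acetate (4.8).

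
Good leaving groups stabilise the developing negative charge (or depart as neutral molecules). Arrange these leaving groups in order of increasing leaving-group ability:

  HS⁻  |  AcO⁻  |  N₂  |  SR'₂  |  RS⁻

A good leaving group is a weak base: the lower the pKₐ of its conjugate acid, the more readily it departs.
N₂: no meaningful conjugate acid; N₂ departs as an exceptionally stable neutral molecule
SR'₂: pKₐ(R'₂SH⁺) ≈ -7
AcO⁻: pKₐ(CH₃COOH) ≈ 4.8
HS⁻: pKₐ(H₂S) ≈ 7
RS⁻: pKₐ(RSH (a thiol)) ≈ 10.5
Reversing gives the worst-to-best order requested.

RS⁻ < HS⁻ < AcO⁻ < SR'₂ < N₂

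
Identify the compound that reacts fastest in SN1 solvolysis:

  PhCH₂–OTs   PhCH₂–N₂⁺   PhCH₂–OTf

PhCH₂–N₂⁺

The skeletons are identical, so relative rate is governed entirely by leaving-group ability.
A good leaving group is a weak base: the lower the pKₐ of its conjugate acid, the more readily it departs.
PhCH₂–N₂⁺ loses N₂: no meaningful conjugate acid; N₂ departs as an exceptionally stable neutral molecule
PhCH₂–OTf loses OTf⁻: pKₐ(CF₃SO₃H (triflic acid)) ≈ -14
PhCH₂–OTs loses OTs⁻: pKₐ(p-CH₃C₆H₄SO₃H (TsOH)) ≈ -2.8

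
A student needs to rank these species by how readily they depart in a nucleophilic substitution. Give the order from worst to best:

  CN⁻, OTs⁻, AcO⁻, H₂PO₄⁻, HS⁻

Leaving-group ability tracks the stability of the departed species; conjugate-acid pKₐ is the usual yardstick (lower pKₐ → better LG).
OTs⁻: pKₐ(p-CH₃C₆H₄SO₃H (TsOH)) ≈ -2.8 — resonance-delocalised arenesulfonate
H₂PO₄⁻: pKₐ(H₃PO₄) ≈ 2.1 — moderate base; biological leaving group after further activation
AcO⁻: pKₐ(CH₃COOH) ≈ 4.8
HS⁻: pKₐ(H₂S) ≈ 7
CN⁻: pKₐ(HCN) ≈ 9.2 — sp carbon stabilises the charge somewhat, but still a poor LG
The question asks for worst first, so the sequence is read in increasing leaving-group ability.

CN⁻ < HS⁻ < AcO⁻ < H₂PO₄⁻ < OTs⁻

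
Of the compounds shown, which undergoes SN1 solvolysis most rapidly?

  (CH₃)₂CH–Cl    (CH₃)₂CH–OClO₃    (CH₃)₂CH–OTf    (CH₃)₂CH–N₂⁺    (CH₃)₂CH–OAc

(CH₃)₂CH–N₂⁺

The skeletons are identical, so relative rate is governed entirely by leaving-group ability.
Leaving-group ability tracks the stability of the departed species; conjugate-acid pKₐ is the usual yardstick (lower pKₐ → better LG).
(CH₃)₂CH–N₂⁺ loses N₂: no meaningful conjugate acid; N₂ departs as an exceptionally stable neutral molecule
(CH₃)₂CH–OTf loses OTf⁻: pKₐ(CF₃SO₃H (triflic acid)) ≈ -14
(CH₃)₂CH–OClO₃ loses ClO₄⁻: pKₐ(HClO₄) ≈ -10
(CH₃)₂CH–Cl loses Cl⁻: pKₐ(HCl) ≈ -7
(CH₃)₂CH–OAc loses AcO⁻: pKₐ(CH₃COOH) ≈ 4.8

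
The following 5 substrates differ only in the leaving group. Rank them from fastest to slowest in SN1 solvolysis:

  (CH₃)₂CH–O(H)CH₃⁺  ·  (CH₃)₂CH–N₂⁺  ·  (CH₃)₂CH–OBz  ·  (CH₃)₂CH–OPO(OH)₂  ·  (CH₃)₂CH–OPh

(CH₃)₂CH–N₂⁺ > (CH₃)₂CH–O(H)CH₃⁺ > (CH₃)₂CH–OPO(OH)₂ > (CH₃)₂CH–OBz > (CH₃)₂CH–OPh

The skeletons are identical, so relative rate is governed entirely by leaving-group ability.
The more stable X⁻ (or X) is on its own — i.e. the weaker a base it is — the better a leaving group it makes.
(CH₃)₂CH–N₂⁺ loses N₂: no meaningful conjugate acid; N₂ departs as an exceptionally stable neutral molecule
(CH₃)₂CH–O(H)CH₃⁺ loses R'OH: pKₐ(R'OH₂⁺) ≈ -2.4
(CH₃)₂CH–OPO(OH)₂ loses H₂PO₄⁻: pKₐ(H₃PO₄) ≈ 2.1
(CH₃)₂CH–OBz loses PhCOO⁻: pKₐ(C₆H₅COOH) ≈ 4.2
(CH₃)₂CH–OPh loses PhO⁻: pKₐ(C₆H₅OH (phenol)) ≈ 10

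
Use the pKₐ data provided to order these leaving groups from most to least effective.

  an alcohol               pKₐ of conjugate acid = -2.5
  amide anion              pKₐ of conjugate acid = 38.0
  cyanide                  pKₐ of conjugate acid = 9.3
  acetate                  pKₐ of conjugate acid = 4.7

Lower conjugate-acid pKₐ ⇒ weaker base ⇒ better leaving group.
Sorting by the given values: an alcohol (-2.5), acetate (4.7), cyanide (9.3), amide anion (38.0).

an alcohol > acetate > cyanide > amide anion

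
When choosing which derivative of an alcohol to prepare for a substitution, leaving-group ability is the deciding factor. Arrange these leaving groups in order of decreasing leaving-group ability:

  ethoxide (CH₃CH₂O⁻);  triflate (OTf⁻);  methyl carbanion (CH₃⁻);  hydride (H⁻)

triflate (OTf⁻) > ethoxide (CH₃CH₂O⁻) > hydride (H⁻) > methyl carbanion (CH₃⁻)

Leaving-group ability tracks the stability of the departed species; conjugate-acid pKₐ is the usual yardstick (lower pKₐ → better LG).
triflate (OTf⁻): pKₐ(CF₃SO₃H (triflic acid)) ≈ -14 — charge spread over three oxygens and a CF₃ group; the premier leaving group in synthesis
ethoxide (CH₃CH₂O⁻): pKₐ(CH₃CH₂OH) ≈ 16 — strong base; alkoxides do not leave unassisted
hydride (H⁻): pKₐ(H₂) ≈ 36 — extremely strong base; leaves only in special hydride-transfer contexts
methyl carbanion (CH₃⁻): pKₐ(CH₄) ≈ 48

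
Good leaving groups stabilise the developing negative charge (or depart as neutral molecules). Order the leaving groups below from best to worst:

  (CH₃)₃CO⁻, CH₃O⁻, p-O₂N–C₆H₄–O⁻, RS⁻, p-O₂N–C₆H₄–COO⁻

p-O₂N–C₆H₄–COO⁻ > p-O₂N–C₆H₄–O⁻ > RS⁻ > CH₃O⁻ > (CH₃)₃CO⁻

Rank by basicity of the departing species: weakest base leaves most easily.
p-O₂N–C₆H₄–COO⁻: pKₐ(p-nitrobenzoic acid) ≈ 3.4
p-O₂N–C₆H₄–O⁻: pKₐ(p-nitrophenol) ≈ 7.2
RS⁻: pKₐ(RSH (a thiol)) ≈ 10.5
CH₃O⁻: pKₐ(CH₃OH) ≈ 15.5
(CH₃)₃CO⁻: pKₐ(t-BuOH) ≈ 18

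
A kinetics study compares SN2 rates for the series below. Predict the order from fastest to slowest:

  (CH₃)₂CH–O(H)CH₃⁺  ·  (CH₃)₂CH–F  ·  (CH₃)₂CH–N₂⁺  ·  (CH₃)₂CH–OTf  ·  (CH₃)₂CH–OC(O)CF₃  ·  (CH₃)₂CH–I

(CH₃)₂CH–N₂⁺ > (CH₃)₂CH–OTf > (CH₃)₂CH–I > (CH₃)₂CH–O(H)CH₃⁺ > (CH₃)₂CH–OC(O)CF₃ > (CH₃)₂CH–F

Same R in every case — rank the leaving groups.
Rank by basicity of the departing species: weakest base leaves most easily.
(CH₃)₂CH–N₂⁺ loses N₂: no meaningful conjugate acid; N₂ departs as an exceptionally stable neutral molecule
(CH₃)₂CH–OTf loses OTf⁻: pKₐ(CF₃SO₃H (triflic acid)) ≈ -14
(CH₃)₂CH–I loses I⁻: pKₐ(HI) ≈ -10
(CH₃)₂CH–O(H)CH₃⁺ loses R'OH: pKₐ(R'OH₂⁺) ≈ -2.4
(CH₃)₂CH–OC(O)CF₃ loses CF₃COO⁻: pKₐ(CF₃COOH) ≈ 0.2
(CH₃)₂CH–F loses F⁻: pKₐ(HF) ≈ 3.2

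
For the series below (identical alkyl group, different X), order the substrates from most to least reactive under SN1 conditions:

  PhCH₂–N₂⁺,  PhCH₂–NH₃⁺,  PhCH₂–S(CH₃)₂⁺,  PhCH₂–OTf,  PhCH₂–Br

Same R in every case — rank the leaving groups.
The more stable X⁻ (or X) is on its own — i.e. the weaker a base it is — the better a leaving group it makes.
PhCH₂–N₂⁺ loses N₂: no meaningful conjugate acid; N₂ departs as an exceptionally stable neutral molecule
PhCH₂–OTf loses OTf⁻: pKₐ(CF₃SO₃H (triflic acid)) ≈ -14
PhCH₂–Br loses Br⁻: pKₐ(HBr) ≈ -9
PhCH₂–S(CH₃)₂⁺ loses SR'₂: pKₐ(R'₂SH⁺) ≈ -7
PhCH₂–NH₃⁺ loses NH₃: pKₐ(NH₄⁺) ≈ 9.2

PhCH₂–N₂⁺ > PhCH₂–OTf > PhCH₂–Br > PhCH₂–S(CH₃)₂⁺ > PhCH₂–NH₃⁺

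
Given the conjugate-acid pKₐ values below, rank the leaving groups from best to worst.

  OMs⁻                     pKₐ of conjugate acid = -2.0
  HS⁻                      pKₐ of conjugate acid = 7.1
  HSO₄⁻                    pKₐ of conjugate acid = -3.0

HSO₄⁻ > OMs⁻ > HS⁻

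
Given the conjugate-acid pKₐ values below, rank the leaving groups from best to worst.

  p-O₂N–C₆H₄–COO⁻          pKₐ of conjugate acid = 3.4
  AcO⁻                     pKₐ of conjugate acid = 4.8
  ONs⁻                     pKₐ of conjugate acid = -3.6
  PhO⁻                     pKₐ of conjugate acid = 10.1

ONs⁻ > p-O₂N–C₆H₄–COO⁻ > AcO⁻ > PhO⁻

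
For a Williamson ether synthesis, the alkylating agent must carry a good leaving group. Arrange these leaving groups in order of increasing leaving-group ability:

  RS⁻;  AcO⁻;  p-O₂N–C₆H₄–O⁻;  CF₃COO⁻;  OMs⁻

RS⁻ < p-O₂N–C₆H₄–O⁻ < AcO⁻ < CF₃COO⁻ < OMs⁻

A good leaving group is a weak base: the lower the pKₐ of its conjugate acid, the more readily it departs.
OMs⁻: pKₐ(CH₃SO₃H (MsOH)) ≈ -1.9
CF₃COO⁻: pKₐ(CF₃COOH) ≈ 0.2
AcO⁻: pKₐ(CH₃COOH) ≈ 4.8
p-O₂N–C₆H₄–O⁻: pKₐ(p-nitrophenol) ≈ 7.2
RS⁻: pKₐ(RSH (a thiol)) ≈ 10.5
Reversing gives the worst-to-best order requested.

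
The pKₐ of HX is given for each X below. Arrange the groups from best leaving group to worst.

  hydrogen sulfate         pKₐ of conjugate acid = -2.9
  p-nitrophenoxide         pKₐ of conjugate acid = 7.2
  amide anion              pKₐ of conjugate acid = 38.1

hydrogen sulfate > p-nitrophenoxide > amide anion

Lower conjugate-acid pKₐ ⇒ weaker base ⇒ better leaving group.
Sorting by the given values: hydrogen sulfate (-2.9), p-nitrophenoxide (7.2), amide anion (38.1).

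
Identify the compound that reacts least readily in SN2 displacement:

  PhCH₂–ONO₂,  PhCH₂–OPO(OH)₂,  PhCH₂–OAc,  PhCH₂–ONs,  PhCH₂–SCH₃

The skeletons are identical, so relative rate is governed entirely by leaving-group ability.
The more stable X⁻ (or X) is on its own — i.e. the weaker a base it is — the better a leaving group it makes.
PhCH₂–ONs loses ONs⁻: pKₐ(p-O₂NC₆H₄SO₃H) ≈ -3.5
PhCH₂–ONO₂ loses NO₃⁻: pKₐ(HNO₃) ≈ -1.3
PhCH₂–OPO(OH)₂ loses H₂PO₄⁻: pKₐ(H₃PO₄) ≈ 2.1
PhCH₂–OAc loses AcO⁻: pKₐ(CH₃COOH) ≈ 4.8
PhCH₂–SCH₃ loses RS⁻: pKₐ(RSH (a thiol)) ≈ 10.5

PhCH₂–SCH₃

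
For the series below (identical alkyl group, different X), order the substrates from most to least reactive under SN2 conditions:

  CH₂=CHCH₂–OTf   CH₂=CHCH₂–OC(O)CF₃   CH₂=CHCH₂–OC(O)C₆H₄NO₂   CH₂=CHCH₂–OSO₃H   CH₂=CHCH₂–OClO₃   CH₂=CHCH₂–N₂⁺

CH₂=CHCH₂–N₂⁺ > CH₂=CHCH₂–OTf > CH₂=CHCH₂–OClO₃ > CH₂=CHCH₂–OSO₃H > CH₂=CHCH₂–OC(O)CF₃ > CH₂=CHCH₂–OC(O)C₆H₄NO₂

Identical carbon frameworks mean the comparison reduces to leaving-group quality.
A good leaving group is a weak base: the lower the pKₐ of its conjugate acid, the more readily it departs.
CH₂=CHCH₂–N₂⁺ loses N₂: no meaningful conjugate acid; N₂ departs as an exceptionally stable neutral molecule
CH₂=CHCH₂–OTf loses OTf⁻: pKₐ(CF₃SO₃H (triflic acid)) ≈ -14
CH₂=CHCH₂–OClO₃ loses ClO₄⁻: pKₐ(HClO₄) ≈ -10
CH₂=CHCH₂–OSO₃H loses HSO₄⁻: pKₐ(H₂SO₄) ≈ -3
CH₂=CHCH₂–OC(O)CF₃ loses CF₃COO⁻: pKₐ(CF₃COOH) ≈ 0.2
CH₂=CHCH₂–OC(O)C₆H₄NO₂ loses p-O₂N–C₆H₄–COO⁻: pKₐ(p-nitrobenzoic acid) ≈ 3.4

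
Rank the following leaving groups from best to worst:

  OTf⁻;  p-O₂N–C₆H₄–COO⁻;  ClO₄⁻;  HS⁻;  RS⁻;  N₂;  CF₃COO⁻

N₂ > OTf⁻ > ClO₄⁻ > CF₃COO⁻ > p-O₂N–C₆H₄–COO⁻ > HS⁻ > RS⁻

A good leaving group is a weak base: the lower the pKₐ of its conjugate acid, the more readily it departs.
N₂: no meaningful conjugate acid; N₂ departs as an exceptionally stable neutral molecule
OTf⁻: pKₐ(CF₃SO₃H (triflic acid)) ≈ -14
ClO₄⁻: pKₐ(HClO₄) ≈ -10 — extremely weak base; rarely used for safety reasons
CF₃COO⁻: pKₐ(CF₃COOH) ≈ 0.2
p-O₂N–C₆H₄–COO⁻: pKₐ(p-nitrobenzoic acid) ≈ 3.4 — electron-withdrawing nitro group stabilises the carboxylate
HS⁻: pKₐ(H₂S) ≈ 7 — larger and more polarisable than the oxygen analogue
RS⁻: pKₐ(RSH (a thiol)) ≈ 10.5 — moderately basic; rarely leaves without activation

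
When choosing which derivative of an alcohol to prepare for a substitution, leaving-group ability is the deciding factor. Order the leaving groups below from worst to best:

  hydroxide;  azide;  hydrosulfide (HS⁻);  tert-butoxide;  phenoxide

tert-butoxide < hydroxide < phenoxide < hydrosulfide (HS⁻) < azide

Rank by basicity of the departing species: weakest base leaves most easily.
azide: pKₐ(HN₃) ≈ 4.7
hydrosulfide (HS⁻): pKₐ(H₂S) ≈ 7
phenoxide: pKₐ(C₆H₅OH (phenol)) ≈ 10
hydroxide: pKₐ(H₂O) ≈ 15.7
tert-butoxide: pKₐ(t-BuOH) ≈ 18
Listed from poorest to best leaving group as asked.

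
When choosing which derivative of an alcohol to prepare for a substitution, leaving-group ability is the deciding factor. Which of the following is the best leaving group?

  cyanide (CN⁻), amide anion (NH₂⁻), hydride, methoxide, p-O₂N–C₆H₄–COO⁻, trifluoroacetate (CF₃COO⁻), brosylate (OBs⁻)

brosylate (OBs⁻)

The more stable X⁻ (or X) is on its own — i.e. the weaker a base it is — the better a leaving group it makes.
brosylate (OBs⁻): pKₐ(p-BrC₆H₄SO₃H) ≈ -2.8
trifluoroacetate (CF₃COO⁻): pKₐ(CF₃COOH) ≈ 0.2
p-O₂N–C₆H₄–COO⁻: pKₐ(p-nitrobenzoic acid) ≈ 3.4
cyanide (CN⁻): pKₐ(HCN) ≈ 9.2
methoxide: pKₐ(CH₃OH) ≈ 15.5
hydride: pKₐ(H₂) ≈ 36
amide anion (NH₂⁻): pKₐ(NH₃) ≈ 38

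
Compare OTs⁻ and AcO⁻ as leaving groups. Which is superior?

OTs⁻

OTs⁻ is the better leaving group.
pKₐ(p-CH₃C₆H₄SO₃H (TsOH)) ≈ -2.8 versus pKₐ(CH₃COOH) ≈ 4.8: OTs⁻ is the much weaker base.
Resonance-delocalised arenesulfonate.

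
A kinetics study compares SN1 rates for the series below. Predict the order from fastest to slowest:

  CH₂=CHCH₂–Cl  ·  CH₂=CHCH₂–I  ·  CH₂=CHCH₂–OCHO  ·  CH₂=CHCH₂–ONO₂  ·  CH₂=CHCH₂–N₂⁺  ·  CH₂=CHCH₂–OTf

CH₂=CHCH₂–N₂⁺ > CH₂=CHCH₂–OTf > CH₂=CHCH₂–I > CH₂=CHCH₂–Cl > CH₂=CHCH₂–ONO₂ > CH₂=CHCH₂–OCHO

With the same alkyl group throughout, only the leaving group differentiates the rates.
A good leaving group is a weak base: the lower the pKₐ of its conjugate acid, the more readily it departs.
CH₂=CHCH₂–N₂⁺ loses N₂: no meaningful conjugate acid; N₂ departs as an exceptionally stable neutral molecule
CH₂=CHCH₂–OTf loses OTf⁻: pKₐ(CF₃SO₃H (triflic acid)) ≈ -14
CH₂=CHCH₂–I loses I⁻: pKₐ(HI) ≈ -10
CH₂=CHCH₂–Cl loses Cl⁻: pKₐ(HCl) ≈ -7
CH₂=CHCH₂–ONO₂ loses NO₃⁻: pKₐ(HNO₃) ≈ -1.3
CH₂=CHCH₂–OCHO loses HCOO⁻: pKₐ(HCOOH) ≈ 3.8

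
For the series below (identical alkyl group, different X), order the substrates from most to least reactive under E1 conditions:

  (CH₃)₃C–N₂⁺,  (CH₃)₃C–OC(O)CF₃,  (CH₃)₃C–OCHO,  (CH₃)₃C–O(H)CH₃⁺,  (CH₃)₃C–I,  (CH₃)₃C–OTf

The skeletons are identical, so relative rate is governed entirely by leaving-group ability.
The more stable X⁻ (or X) is on its own — i.e. the weaker a base it is — the better a leaving group it makes.
(CH₃)₃C–N₂⁺ loses N₂: no meaningful conjugate acid; N₂ departs as an exceptionally stable neutral molecule
(CH₃)₃C–OTf loses OTf⁻: pKₐ(CF₃SO₃H (triflic acid)) ≈ -14
(CH₃)₃C–I loses I⁻: pKₐ(HI) ≈ -10
(CH₃)₃C–O(H)CH₃⁺ loses R'OH: pKₐ(R'OH₂⁺) ≈ -2.4
(CH₃)₃C–OC(O)CF₃ loses CF₃COO⁻: pKₐ(CF₃COOH) ≈ 0.2
(CH₃)₃C–OCHO loses HCOO⁻: pKₐ(HCOOH) ≈ 3.8

(CH₃)₃C–N₂⁺ > (CH₃)₃C–OTf > (CH₃)₃C–I > (CH₃)₃C–O(H)CH₃⁺ > (CH₃)₃C–OC(O)CF₃ > (CH₃)₃C–OCHO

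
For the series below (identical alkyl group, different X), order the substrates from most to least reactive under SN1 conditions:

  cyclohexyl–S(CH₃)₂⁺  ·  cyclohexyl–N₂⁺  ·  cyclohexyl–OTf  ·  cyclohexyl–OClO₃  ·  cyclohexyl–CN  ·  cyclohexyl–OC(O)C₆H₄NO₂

cyclohexyl–N₂⁺ > cyclohexyl–OTf > cyclohexyl–OClO₃ > cyclohexyl–S(CH₃)₂⁺ > cyclohexyl–OC(O)C₆H₄NO₂ > cyclohexyl–CN

Same R in every case — rank the leaving groups.
The more stable X⁻ (or X) is on its own — i.e. the weaker a base it is — the better a leaving group it makes.
cyclohexyl–N₂⁺ loses N₂: no meaningful conjugate acid; N₂ departs as an exceptionally stable neutral molecule
cyclohexyl–OTf loses OTf⁻: pKₐ(CF₃SO₃H (triflic acid)) ≈ -14
cyclohexyl–OClO₃ loses ClO₄⁻: pKₐ(HClO₄) ≈ -10
cyclohexyl–S(CH₃)₂⁺ loses SR'₂: pKₐ(R'₂SH⁺) ≈ -7
cyclohexyl–OC(O)C₆H₄NO₂ loses p-O₂N–C₆H₄–COO⁻: pKₐ(p-nitrobenzoic acid) ≈ 3.4
cyclohexyl–CN loses CN⁻: pKₐ(HCN) ≈ 9.2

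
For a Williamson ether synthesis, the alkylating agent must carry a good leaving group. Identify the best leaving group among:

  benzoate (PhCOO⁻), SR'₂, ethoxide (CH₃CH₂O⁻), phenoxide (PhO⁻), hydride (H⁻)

Rank by basicity of the departing species: weakest base leaves most easily.
SR'₂: pKₐ(R'₂SH⁺) ≈ -7
benzoate (PhCOO⁻): pKₐ(C₆H₅COOH) ≈ 4.2
phenoxide (PhO⁻): pKₐ(C₆H₅OH (phenol)) ≈ 10
ethoxide (CH₃CH₂O⁻): pKₐ(CH₃CH₂OH) ≈ 16
hydride (H⁻): pKₐ(H₂) ≈ 36

SR'₂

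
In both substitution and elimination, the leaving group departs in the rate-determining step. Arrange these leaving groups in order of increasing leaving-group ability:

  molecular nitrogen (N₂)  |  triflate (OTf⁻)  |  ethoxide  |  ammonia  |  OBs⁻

molecular nitrogen (N₂): no meaningful conjugate acid; N₂ departs as an exceptionally stable neutral molecule
triflate (OTf⁻): pKₐ(CF₃SO₃H (triflic acid)) ≈ -14
OBs⁻: pKₐ(p-BrC₆H₄SO₃H) ≈ -2.8
ammonia: pKₐ(NH₄⁺) ≈ 9.2
ethoxide: pKₐ(CH₃CH₂OH) ≈ 16
The question asks for worst first, so the sequence is read in increasing leaving-group ability.

ethoxide < ammonia < OBs⁻ < triflate (OTf⁻) < molecular nitrogen (N₂)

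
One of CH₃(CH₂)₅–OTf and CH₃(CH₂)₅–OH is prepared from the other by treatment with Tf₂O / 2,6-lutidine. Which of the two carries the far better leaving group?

From CH₃(CH₂)₅–OH the departing group would be OH⁻ (pKₐ(H₂O) ≈ 15.7). Strong base; essentially never leaves without prior activation.
From CH₃(CH₂)₅–OTf the leaving group is OTf⁻ (pKₐ(CF₃SO₃H (triflic acid)) ≈ -14). Charge spread over three oxygens and a CF₃ group; the premier leaving group in synthesis.
Treatment with Tf₂O / 2,6-lutidine works by converting the hydroxyl into a triflate, making CH₃(CH₂)₅–OTf enormously more reactive.

CH₃(CH₂)₅–OTf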